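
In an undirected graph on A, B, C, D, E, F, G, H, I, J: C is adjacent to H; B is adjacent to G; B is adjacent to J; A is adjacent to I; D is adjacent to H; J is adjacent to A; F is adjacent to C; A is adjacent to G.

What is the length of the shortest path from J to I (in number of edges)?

2

Distance 0: J.
Distance 1: A, B.
Distance 2: G, I — contains I.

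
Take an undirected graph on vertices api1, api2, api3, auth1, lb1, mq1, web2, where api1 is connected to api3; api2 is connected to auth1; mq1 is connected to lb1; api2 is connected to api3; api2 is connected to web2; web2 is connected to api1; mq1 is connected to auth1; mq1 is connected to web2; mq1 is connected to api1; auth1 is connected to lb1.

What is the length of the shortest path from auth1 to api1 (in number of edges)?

Distance 0: auth1.
Distance 1: api2, lb1, mq1.
Distance 2: api1, api3, web2 — contains api1.

2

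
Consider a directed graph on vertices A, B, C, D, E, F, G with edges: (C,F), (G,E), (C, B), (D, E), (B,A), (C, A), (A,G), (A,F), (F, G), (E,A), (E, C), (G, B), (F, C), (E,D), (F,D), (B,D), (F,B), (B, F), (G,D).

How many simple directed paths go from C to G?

12

C→A→F→G
C→A→G
C→B→A→F→G
C→B→A→G
C→B→D→E→A→F→G
C→B→D→E→A→G
C→B→F→D→E→A→G
C→B→F→G
C→F→B→A→G
C→F→B→D→E→A→G
C→F→D→E→A→G
C→F→G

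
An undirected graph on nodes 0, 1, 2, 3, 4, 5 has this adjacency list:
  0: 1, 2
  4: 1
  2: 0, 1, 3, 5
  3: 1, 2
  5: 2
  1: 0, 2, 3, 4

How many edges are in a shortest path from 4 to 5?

Distance 0: 4.
Distance 1: 1.
Distance 2: 0, 2, 3.
Distance 3: 5 — contains 5.

3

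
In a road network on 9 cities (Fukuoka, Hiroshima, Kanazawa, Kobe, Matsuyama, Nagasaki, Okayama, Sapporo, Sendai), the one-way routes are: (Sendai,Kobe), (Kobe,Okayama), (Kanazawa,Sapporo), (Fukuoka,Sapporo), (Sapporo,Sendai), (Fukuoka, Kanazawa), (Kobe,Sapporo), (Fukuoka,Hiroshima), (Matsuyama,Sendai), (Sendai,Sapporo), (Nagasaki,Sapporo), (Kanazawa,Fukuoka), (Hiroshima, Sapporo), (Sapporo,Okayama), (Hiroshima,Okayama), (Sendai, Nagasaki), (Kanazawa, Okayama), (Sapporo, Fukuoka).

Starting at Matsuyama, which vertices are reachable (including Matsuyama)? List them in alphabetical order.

Start at Matsuyama.
Its neighbours: Sendai.
Then their neighbours: Kobe, Nagasaki, Sapporo.
Then next layer: Fukuoka, Okayama.
Then next layer: Hiroshima, Kanazawa.
Every vertex is now reached.

Fukuoka, Hiroshima, Kanazawa, Kobe, Matsuyama, Nagasaki, Okayama, Sapporo, Sendai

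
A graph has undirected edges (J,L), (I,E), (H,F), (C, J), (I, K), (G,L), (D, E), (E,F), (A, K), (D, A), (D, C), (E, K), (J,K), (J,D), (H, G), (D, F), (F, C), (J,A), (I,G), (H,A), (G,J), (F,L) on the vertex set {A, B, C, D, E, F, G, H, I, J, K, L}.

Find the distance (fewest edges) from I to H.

Distance 0: I.
Distance 1: E, G, K.
Distance 2: A, D, F, H, J, L — contains H.

2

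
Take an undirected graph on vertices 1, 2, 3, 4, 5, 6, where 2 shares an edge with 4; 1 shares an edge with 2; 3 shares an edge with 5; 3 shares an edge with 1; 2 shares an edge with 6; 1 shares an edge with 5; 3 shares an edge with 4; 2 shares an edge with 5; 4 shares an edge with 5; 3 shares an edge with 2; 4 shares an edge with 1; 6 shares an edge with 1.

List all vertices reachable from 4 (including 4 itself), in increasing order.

1, 2, 3, 4, 5, 6

Start at 4.
Its neighbours: 1, 2, 3, 5.
Then their neighbours: 6.
Every vertex is now reached.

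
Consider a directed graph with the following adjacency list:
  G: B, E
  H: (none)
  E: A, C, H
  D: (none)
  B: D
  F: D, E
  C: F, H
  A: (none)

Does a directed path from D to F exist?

D has no outgoing edges, so nothing is reachable from it.

No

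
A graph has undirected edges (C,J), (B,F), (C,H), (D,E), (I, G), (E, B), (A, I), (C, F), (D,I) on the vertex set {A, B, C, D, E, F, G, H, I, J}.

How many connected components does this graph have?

From A: component {A, B, C, D, E, F, G, H, I, J}.
That's 1 component.

1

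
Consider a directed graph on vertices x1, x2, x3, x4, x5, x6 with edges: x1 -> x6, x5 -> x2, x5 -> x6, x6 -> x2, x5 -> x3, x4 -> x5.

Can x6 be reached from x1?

Explore from x1.
Distance 1: reach x6.
Found x6.

Yes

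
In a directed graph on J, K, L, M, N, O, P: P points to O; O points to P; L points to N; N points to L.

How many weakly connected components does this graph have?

5

From J: component {J}.
From K: component {K}.
From L: component {L, N}.
From M: component {M}.
From O: component {O, P}.
That's 5 components.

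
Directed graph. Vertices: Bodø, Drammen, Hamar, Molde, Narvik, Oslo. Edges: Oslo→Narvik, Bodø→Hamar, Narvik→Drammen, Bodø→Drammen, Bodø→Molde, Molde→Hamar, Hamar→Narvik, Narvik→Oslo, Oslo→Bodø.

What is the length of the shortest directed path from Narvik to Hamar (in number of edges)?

3

Distance 0: Narvik.
Distance 1: Drammen, Oslo.
Distance 2: Bodø.
Distance 3: Hamar, Molde — contains Hamar.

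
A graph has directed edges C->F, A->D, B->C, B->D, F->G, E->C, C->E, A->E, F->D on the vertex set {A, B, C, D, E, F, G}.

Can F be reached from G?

No

G has no outgoing edges, so nothing is reachable from it.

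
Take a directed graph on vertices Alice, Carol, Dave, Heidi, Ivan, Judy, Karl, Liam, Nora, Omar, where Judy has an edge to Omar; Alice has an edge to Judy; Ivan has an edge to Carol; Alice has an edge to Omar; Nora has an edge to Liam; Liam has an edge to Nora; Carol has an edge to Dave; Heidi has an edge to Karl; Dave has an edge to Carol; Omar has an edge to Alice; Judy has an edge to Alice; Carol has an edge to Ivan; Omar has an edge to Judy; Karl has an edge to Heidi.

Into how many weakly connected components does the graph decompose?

From Alice: component {Alice, Judy, Omar}.
From Carol: component {Carol, Dave, Ivan}.
From Heidi: component {Heidi, Karl}.
From Liam: component {Liam, Nora}.
That's 4 components.

4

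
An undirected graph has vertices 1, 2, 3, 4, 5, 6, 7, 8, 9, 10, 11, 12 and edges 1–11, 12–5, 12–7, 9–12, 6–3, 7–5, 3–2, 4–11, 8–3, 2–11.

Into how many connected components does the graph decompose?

From 1: component {1, 2, 3, 4, 6, 8, 11}.
From 5: component {5, 7, 9, 12}.
From 10: component {10}.
That's 3 components.

3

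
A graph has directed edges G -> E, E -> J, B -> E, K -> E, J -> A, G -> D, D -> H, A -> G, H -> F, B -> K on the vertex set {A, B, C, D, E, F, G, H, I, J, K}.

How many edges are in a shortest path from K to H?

6

Distance 0: K.
Distance 1: E.
Distance 2: J.
Distance 3: A.
Distance 4: G.
Distance 5: D.
Distance 6: H — contains H.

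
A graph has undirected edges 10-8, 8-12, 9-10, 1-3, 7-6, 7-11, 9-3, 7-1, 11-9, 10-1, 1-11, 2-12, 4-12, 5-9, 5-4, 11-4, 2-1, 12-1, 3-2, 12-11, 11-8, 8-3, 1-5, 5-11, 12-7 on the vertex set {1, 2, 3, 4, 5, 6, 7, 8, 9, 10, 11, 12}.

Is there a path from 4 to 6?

Explore from 4.
Distance 1: reach 5, 11, 12.
Distance 2: reach 1, 2, 7, 8, 9.
Distance 3: reach 3, 6, 10.
Found 6.

Yes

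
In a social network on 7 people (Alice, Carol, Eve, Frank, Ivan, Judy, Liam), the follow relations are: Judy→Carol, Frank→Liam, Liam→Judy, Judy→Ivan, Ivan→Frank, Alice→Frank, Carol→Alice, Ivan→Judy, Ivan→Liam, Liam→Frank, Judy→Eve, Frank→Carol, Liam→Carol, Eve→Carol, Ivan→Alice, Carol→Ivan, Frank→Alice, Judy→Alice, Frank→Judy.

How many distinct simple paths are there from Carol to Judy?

Carol→Alice→Frank→Judy
Carol→Alice→Frank→Liam→Judy
Carol→Ivan→Alice→Frank→Judy
Carol→Ivan→Alice→Frank→Liam→Judy
Carol→Ivan→Frank→Judy
Carol→Ivan→Frank→Liam→Judy
Carol→Ivan→Judy
Carol→Ivan→Liam→Frank→Judy
Carol→Ivan→Liam→Judy

9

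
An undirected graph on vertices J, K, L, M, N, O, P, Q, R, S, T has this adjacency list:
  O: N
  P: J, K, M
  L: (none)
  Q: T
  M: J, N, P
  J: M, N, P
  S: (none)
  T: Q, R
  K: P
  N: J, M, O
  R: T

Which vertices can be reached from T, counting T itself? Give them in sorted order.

Q, R, T

Start at T.
Its neighbours: Q, R.
Nothing further is reachable.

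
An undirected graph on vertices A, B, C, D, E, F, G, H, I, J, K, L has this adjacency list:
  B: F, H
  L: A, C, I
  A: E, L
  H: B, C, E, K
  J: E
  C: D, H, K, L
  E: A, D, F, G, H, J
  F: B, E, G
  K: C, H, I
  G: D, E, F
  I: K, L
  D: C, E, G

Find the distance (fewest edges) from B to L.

3

Distance 0: B.
Distance 1: F, H.
Distance 2: C, E, G, K.
Distance 3: A, D, I, J, L — contains L.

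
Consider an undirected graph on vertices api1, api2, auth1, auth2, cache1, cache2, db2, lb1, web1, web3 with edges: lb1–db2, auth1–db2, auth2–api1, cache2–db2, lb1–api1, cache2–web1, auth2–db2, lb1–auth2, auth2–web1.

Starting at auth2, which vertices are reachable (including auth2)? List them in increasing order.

Start at auth2.
Its neighbours: api1, db2, lb1, web1.
Then their neighbours: auth1, cache2.
Nothing further is reachable.

api1, auth1, auth2, cache2, db2, lb1, web1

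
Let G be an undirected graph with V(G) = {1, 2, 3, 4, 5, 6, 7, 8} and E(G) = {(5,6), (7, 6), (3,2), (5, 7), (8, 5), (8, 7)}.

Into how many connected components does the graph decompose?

4

From 1: component {1}.
From 2: component {2, 3}.
From 4: component {4}.
From 5: component {5, 6, 7, 8}.
That's 4 components.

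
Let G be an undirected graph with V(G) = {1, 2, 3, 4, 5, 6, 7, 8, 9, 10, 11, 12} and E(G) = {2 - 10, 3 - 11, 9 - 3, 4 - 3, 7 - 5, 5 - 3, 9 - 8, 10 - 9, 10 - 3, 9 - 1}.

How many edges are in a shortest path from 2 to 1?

Distance 0: 2.
Distance 1: 10.
Distance 2: 3, 9.
Distance 3: 1, 4, 5, 8, 11 — contains 1.

3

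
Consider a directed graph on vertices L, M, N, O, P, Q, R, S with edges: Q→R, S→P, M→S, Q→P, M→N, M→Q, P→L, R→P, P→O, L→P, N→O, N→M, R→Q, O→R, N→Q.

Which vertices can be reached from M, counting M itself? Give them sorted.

Start at M.
Its neighbours: N, Q, S.
Then their neighbours: O, P, R.
Then next layer: L.
Every vertex is now reached.

L, M, N, O, P, Q, R, S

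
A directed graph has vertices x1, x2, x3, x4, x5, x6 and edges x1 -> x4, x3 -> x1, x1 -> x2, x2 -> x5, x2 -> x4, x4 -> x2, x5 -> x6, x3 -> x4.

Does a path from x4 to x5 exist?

Explore from x4.
Distance 1: reach x2.
Distance 2: reach x5.
Found x5.

Yes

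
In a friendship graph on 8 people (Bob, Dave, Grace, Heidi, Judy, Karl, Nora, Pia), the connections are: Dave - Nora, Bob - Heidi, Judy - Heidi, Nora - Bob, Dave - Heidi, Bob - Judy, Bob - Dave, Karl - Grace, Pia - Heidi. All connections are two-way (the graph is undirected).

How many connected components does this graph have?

From Bob: component {Bob, Dave, Heidi, Judy, Nora, Pia}.
From Grace: component {Grace, Karl}.
That's 2 components.

2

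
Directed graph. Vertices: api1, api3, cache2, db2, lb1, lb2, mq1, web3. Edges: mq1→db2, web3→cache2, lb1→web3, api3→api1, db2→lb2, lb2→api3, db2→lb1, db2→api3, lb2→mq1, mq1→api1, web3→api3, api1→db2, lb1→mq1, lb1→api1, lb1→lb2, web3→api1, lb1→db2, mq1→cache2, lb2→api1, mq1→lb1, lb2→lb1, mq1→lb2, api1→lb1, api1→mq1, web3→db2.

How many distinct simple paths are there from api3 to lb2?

api3→api1→db2→lb1→lb2
api3→api1→db2→lb1→mq1→lb2
api3→api1→db2→lb2
api3→api1→lb1→db2→lb2
api3→api1→lb1→lb2
api3→api1→lb1→mq1→db2→lb2
api3→api1→lb1→mq1→lb2
api3→api1→lb1→web3→db2→lb2
api3→api1→mq1→db2→lb1→lb2
api3→api1→mq1→db2→lb2
api3→api1→mq1→lb1→db2→lb2
api3→api1→mq1→lb1→lb2
api3→api1→mq1→lb1→web3→db2→lb2
api3→api1→mq1→lb2

14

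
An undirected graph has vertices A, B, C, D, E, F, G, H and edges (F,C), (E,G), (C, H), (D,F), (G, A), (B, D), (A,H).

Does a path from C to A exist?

Yes

Explore from C.
Distance 1: reach F, H.
Distance 2: reach A, D.
Found A.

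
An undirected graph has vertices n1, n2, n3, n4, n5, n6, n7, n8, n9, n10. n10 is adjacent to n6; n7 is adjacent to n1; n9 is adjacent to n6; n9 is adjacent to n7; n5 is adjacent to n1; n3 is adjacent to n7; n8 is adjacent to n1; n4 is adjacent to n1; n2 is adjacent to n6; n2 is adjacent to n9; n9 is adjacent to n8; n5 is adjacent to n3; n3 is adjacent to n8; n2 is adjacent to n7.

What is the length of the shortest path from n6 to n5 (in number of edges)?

Distance 0: n6.
Distance 1: n2, n9, n10.
Distance 2: n7, n8.
Distance 3: n1, n3.
Distance 4: n4, n5 — contains n5.

4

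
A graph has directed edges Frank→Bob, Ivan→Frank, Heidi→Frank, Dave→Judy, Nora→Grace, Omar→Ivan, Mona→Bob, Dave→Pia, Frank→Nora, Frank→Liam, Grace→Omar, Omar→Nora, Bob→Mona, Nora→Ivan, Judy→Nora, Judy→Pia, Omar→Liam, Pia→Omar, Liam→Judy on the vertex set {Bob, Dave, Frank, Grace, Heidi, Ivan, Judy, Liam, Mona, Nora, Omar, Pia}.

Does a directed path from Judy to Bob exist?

Explore from Judy.
Distance 1: reach Nora, Pia.
Distance 2: reach Grace, Ivan, Omar.
Distance 3: reach Frank, Liam.
Distance 4: reach Bob.
Found Bob.

Yes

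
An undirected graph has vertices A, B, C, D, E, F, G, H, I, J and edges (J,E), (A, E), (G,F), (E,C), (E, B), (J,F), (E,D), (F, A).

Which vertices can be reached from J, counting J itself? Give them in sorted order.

A, B, C, D, E, F, G, J

Start at J.
Its neighbours: E, F.
Then their neighbours: A, B, C, D, G.
Nothing further is reachable.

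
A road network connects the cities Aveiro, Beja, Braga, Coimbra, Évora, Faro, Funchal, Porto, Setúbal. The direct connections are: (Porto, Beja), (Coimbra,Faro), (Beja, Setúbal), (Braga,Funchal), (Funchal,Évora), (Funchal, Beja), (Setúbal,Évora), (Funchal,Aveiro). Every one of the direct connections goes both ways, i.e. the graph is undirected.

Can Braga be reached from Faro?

Explore from Faro.
Distance 1: reach Coimbra.
The search is exhausted without reaching Braga; it lies in a different component.

No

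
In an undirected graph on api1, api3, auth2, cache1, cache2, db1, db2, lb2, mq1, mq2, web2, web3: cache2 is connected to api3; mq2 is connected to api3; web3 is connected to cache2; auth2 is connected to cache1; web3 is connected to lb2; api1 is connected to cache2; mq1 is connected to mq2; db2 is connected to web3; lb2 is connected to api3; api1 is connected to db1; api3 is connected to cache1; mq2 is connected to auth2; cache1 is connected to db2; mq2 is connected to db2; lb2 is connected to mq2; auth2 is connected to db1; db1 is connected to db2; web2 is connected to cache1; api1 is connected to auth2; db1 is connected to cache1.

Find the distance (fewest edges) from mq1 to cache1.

Distance 0: mq1.
Distance 1: mq2.
Distance 2: api3, auth2, db2, lb2.
Distance 3: api1, cache1, cache2, db1, web3 — contains cache1.

3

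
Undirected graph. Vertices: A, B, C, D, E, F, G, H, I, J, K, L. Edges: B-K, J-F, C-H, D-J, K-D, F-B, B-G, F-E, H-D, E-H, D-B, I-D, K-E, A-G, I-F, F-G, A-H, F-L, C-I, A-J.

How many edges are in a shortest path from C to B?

3

Distance 0: C.
Distance 1: H, I.
Distance 2: A, D, E, F.
Distance 3: B, G, J, K, L — contains B.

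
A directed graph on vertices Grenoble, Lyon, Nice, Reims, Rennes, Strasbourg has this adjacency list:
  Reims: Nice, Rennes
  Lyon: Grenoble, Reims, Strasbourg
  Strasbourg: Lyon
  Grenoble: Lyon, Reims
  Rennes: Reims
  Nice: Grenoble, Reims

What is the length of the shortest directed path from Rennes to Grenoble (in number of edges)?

3

Distance 0: Rennes.
Distance 1: Reims.
Distance 2: Nice.
Distance 3: Grenoble — contains Grenoble.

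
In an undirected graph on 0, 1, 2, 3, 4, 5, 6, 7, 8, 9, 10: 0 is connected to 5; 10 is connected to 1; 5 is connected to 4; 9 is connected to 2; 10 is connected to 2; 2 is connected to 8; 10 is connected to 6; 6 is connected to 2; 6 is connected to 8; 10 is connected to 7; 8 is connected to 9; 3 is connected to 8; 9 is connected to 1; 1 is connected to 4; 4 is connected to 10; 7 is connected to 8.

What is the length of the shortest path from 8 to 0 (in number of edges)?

5

Distance 0: 8.
Distance 1: 2, 3, 6, 7, 9.
Distance 2: 1, 10.
Distance 3: 4.
Distance 4: 5.
Distance 5: 0 — contains 0.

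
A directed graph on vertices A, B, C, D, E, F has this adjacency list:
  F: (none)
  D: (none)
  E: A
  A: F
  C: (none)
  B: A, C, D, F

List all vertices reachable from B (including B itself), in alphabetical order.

Start at B.
Its neighbours: A, C, D, F.
Nothing further is reachable.

A, B, C, D, F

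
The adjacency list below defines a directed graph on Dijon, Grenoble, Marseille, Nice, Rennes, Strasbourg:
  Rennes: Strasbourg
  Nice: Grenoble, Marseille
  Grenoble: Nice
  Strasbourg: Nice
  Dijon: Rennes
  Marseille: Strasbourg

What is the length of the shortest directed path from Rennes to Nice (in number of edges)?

Distance 0: Rennes.
Distance 1: Strasbourg.
Distance 2: Nice — contains Nice.

2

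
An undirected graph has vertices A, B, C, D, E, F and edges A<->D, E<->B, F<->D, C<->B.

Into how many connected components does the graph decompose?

2

From A: component {A, D, F}.
From B: component {B, C, E}.
That's 2 components.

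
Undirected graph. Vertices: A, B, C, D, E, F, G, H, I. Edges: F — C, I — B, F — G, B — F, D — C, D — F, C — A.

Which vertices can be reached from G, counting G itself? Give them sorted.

A, B, C, D, F, G, I

Start at G.
Its neighbours: F.
Then their neighbours: B, C, D.
Then next layer: A, I.
Nothing further is reachable.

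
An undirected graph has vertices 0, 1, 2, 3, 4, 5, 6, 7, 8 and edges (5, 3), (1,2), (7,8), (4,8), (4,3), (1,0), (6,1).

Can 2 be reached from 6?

Explore from 6.
Distance 1: reach 1.
Distance 2: reach 0, 2.
Found 2.

Yes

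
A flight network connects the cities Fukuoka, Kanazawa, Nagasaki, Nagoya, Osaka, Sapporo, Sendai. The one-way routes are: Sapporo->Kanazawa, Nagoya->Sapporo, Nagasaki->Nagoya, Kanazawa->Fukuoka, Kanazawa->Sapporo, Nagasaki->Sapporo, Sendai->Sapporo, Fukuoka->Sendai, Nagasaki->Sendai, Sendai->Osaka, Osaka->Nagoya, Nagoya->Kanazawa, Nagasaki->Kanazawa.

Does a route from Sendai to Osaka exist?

Explore from Sendai.
Distance 1: reach Osaka, Sapporo.
Found Osaka.

Yes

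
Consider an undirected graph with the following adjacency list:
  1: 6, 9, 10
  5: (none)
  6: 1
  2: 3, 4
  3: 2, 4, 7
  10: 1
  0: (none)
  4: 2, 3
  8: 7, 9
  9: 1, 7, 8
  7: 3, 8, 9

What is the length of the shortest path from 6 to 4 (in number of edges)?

5

Distance 0: 6.
Distance 1: 1.
Distance 2: 9, 10.
Distance 3: 7, 8.
Distance 4: 3.
Distance 5: 2, 4 — contains 4.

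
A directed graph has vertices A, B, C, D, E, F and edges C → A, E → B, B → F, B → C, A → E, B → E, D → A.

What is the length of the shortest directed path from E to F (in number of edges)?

Distance 0: E.
Distance 1: B.
Distance 2: C, F — contains F.

2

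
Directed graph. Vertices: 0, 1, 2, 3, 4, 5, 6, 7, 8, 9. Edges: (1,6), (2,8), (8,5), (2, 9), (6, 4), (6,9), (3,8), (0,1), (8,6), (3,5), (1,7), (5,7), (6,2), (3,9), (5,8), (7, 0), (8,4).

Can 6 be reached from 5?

Explore from 5.
Distance 1: reach 7, 8.
Distance 2: reach 0, 4, 6.
Found 6.

Yes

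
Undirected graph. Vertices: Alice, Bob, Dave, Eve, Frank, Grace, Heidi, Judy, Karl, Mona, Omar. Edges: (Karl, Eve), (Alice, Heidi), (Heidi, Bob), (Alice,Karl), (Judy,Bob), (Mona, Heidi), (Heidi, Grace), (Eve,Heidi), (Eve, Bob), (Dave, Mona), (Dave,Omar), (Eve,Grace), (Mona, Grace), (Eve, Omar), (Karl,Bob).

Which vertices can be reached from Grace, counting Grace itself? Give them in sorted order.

Alice, Bob, Dave, Eve, Grace, Heidi, Judy, Karl, Mona, Omar

Start at Grace.
Its neighbours: Eve, Heidi, Mona.
Then their neighbours: Alice, Bob, Dave, Karl, Omar.
Then next layer: Judy.
Nothing further is reachable.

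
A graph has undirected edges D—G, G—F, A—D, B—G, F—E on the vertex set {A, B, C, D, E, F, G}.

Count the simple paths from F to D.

1

F–G–D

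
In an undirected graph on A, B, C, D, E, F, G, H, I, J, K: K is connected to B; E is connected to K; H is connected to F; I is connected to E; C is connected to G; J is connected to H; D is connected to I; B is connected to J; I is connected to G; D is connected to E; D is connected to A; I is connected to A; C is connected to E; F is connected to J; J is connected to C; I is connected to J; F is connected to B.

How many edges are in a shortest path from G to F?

3

Distance 0: G.
Distance 1: C, I.
Distance 2: A, D, E, J.
Distance 3: B, F, H, K — contains F.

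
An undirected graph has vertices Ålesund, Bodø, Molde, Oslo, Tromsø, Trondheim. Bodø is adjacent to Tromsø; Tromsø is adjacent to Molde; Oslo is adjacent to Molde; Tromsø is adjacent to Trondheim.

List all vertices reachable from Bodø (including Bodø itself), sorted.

Bodø, Molde, Oslo, Tromsø, Trondheim

Start at Bodø.
Its neighbours: Tromsø.
Then their neighbours: Molde, Trondheim.
Then next layer: Oslo.
Nothing further is reachable.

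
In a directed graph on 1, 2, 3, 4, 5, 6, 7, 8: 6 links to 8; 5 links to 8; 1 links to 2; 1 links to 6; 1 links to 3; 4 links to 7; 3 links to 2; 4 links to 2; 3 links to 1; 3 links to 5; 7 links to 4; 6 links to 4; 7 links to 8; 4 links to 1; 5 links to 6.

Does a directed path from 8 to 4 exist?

No

8 has no outgoing edges, so nothing is reachable from it.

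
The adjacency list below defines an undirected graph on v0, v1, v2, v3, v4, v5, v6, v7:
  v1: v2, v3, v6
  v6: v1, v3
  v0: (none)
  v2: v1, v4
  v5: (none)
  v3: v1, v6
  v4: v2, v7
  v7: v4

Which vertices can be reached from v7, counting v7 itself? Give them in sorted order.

Start at v7.
Its neighbours: v4.
Then their neighbours: v2.
Then next layer: v1.
Then next layer: v3, v6.
Nothing further is reachable.

v1, v2, v3, v4, v6, v7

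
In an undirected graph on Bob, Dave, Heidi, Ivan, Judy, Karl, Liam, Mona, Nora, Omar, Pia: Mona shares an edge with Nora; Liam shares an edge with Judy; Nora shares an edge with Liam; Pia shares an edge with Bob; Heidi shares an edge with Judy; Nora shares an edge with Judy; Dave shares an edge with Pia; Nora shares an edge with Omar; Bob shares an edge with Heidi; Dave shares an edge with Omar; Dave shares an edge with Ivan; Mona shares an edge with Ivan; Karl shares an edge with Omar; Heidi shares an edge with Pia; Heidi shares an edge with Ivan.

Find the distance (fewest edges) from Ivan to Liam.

Distance 0: Ivan.
Distance 1: Dave, Heidi, Mona.
Distance 2: Bob, Judy, Nora, Omar, Pia.
Distance 3: Karl, Liam — contains Liam.

3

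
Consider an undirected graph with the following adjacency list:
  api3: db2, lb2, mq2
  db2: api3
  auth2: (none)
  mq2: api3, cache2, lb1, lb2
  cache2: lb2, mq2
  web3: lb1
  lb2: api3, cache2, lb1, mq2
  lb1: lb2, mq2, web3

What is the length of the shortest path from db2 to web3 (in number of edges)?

Distance 0: db2.
Distance 1: api3.
Distance 2: lb2, mq2.
Distance 3: cache2, lb1.
Distance 4: web3 — contains web3.

4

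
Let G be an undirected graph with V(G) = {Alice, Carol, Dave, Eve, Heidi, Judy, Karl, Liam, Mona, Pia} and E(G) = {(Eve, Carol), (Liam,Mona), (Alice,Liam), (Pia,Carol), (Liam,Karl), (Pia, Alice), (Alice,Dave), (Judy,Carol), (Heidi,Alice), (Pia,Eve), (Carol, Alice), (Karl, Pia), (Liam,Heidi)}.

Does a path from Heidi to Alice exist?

Yes

Explore from Heidi.
Distance 1: reach Alice, Liam.
Found Alice.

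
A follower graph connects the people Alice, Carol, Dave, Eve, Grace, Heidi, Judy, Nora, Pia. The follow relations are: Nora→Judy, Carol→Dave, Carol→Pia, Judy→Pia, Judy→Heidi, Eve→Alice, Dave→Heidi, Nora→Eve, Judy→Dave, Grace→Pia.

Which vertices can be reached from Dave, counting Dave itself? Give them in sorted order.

Start at Dave.
Its neighbours: Heidi.
Nothing further is reachable.

Dave, Heidi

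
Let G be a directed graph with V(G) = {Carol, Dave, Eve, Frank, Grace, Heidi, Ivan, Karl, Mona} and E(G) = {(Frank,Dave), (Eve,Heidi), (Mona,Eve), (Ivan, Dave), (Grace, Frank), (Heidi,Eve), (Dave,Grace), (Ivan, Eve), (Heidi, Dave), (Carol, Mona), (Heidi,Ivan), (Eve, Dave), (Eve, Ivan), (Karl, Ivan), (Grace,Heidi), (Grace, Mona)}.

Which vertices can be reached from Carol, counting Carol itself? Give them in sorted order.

Carol, Dave, Eve, Frank, Grace, Heidi, Ivan, Mona

Start at Carol.
Its neighbours: Mona.
Then their neighbours: Eve.
Then next layer: Dave, Heidi, Ivan.
Then next layer: Grace.
Then next layer: Frank.
Nothing further is reachable.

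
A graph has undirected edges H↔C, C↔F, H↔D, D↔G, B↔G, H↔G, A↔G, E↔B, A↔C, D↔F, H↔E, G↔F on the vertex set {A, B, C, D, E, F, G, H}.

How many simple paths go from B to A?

B–E–H–C–A
B–E–H–C–F–D–G–A
B–E–H–C–F–G–A
B–E–H–D–F–C–A
B–E–H–D–F–G–A
B–E–H–D–G–A
B–E–H–D–G–F–C–A
B–E–H–G–A
... and 9 more.

17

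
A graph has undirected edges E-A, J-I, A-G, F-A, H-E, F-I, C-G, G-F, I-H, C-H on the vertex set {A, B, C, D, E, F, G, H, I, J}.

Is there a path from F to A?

Explore from F.
Distance 1: reach A, G, I.
Found A.

Yes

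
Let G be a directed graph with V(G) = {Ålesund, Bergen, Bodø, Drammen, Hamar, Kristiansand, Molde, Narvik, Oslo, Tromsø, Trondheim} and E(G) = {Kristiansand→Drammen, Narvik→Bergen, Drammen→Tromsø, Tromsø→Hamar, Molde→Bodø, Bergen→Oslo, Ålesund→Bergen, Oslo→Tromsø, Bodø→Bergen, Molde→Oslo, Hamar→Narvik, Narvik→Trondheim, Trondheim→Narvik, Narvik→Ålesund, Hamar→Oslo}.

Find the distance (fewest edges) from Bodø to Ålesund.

Distance 0: Bodø.
Distance 1: Bergen.
Distance 2: Oslo.
Distance 3: Tromsø.
Distance 4: Hamar.
Distance 5: Narvik.
Distance 6: Ålesund, Trondheim — contains Ålesund.

6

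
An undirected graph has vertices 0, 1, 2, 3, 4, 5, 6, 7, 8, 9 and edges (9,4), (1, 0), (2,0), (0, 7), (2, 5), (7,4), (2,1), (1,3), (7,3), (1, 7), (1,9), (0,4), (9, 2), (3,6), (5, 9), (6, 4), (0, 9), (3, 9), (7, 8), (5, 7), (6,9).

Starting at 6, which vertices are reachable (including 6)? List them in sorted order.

0, 1, 2, 3, 4, 5, 6, 7, 8, 9

Start at 6.
Its neighbours: 3, 4, 9.
Then their neighbours: 0, 1, 2, 5, 7.
Then next layer: 8.
Every vertex is now reached.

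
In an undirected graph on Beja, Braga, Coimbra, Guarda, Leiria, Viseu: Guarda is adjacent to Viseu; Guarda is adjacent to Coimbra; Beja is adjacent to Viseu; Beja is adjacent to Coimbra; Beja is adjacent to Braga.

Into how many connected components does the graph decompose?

From Beja: component {Beja, Braga, Coimbra, Guarda, Viseu}.
From Leiria: component {Leiria}.
That's 2 components.

2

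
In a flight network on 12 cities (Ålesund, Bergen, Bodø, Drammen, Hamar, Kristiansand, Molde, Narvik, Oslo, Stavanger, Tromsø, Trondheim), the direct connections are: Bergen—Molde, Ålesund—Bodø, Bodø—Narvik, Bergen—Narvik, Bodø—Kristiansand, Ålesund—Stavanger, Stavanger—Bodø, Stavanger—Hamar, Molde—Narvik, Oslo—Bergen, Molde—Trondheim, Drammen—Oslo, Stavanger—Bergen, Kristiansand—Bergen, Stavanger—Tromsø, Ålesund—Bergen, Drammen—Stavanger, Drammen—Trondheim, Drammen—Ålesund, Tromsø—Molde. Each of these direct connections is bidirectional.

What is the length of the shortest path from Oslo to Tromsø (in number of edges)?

3

Distance 0: Oslo.
Distance 1: Bergen, Drammen.
Distance 2: Ålesund, Kristiansand, Molde, Narvik, Stavanger, Trondheim.
Distance 3: Bodø, Hamar, Tromsø — contains Tromsø.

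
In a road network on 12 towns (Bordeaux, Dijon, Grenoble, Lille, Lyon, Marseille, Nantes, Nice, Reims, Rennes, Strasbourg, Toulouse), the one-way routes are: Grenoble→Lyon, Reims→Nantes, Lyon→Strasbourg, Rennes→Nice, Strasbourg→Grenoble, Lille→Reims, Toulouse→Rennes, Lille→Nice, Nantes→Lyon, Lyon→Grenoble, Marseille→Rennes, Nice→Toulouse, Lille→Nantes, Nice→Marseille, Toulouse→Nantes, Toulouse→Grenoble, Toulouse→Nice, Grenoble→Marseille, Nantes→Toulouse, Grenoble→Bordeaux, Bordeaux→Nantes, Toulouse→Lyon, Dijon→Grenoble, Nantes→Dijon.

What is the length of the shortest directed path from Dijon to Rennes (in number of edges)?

3

Distance 0: Dijon.
Distance 1: Grenoble.
Distance 2: Bordeaux, Lyon, Marseille.
Distance 3: Nantes, Rennes, Strasbourg — contains Rennes.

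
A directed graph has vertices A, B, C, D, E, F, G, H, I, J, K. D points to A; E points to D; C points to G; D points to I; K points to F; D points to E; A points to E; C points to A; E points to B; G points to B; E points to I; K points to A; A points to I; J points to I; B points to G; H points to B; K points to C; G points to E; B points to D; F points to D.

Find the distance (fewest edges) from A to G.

3

Distance 0: A.
Distance 1: E, I.
Distance 2: B, D.
Distance 3: G — contains G.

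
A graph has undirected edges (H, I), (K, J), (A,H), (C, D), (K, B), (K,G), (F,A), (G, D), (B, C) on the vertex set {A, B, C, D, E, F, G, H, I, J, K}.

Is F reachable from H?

Explore from H.
Distance 1: reach A, I.
Distance 2: reach F.
Found F.

Yes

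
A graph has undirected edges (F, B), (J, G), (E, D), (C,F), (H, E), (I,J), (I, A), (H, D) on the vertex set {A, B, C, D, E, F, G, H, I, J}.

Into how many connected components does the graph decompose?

3

From A: component {A, G, I, J}.
From B: component {B, C, F}.
From D: component {D, E, H}.
That's 3 components.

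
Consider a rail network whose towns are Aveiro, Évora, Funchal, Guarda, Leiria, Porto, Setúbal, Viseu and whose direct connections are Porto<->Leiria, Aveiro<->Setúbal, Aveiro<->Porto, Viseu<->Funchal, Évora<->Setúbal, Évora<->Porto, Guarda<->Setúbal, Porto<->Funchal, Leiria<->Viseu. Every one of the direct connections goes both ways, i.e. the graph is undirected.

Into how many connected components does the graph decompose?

1

From Aveiro: component {Aveiro, Évora, Funchal, Guarda, Leiria, Porto, Setúbal, Viseu}.
That's 1 component.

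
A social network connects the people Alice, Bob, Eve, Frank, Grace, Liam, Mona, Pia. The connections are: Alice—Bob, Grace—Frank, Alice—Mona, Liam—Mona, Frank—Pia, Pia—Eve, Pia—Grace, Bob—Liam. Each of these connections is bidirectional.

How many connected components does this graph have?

2

From Alice: component {Alice, Bob, Liam, Mona}.
From Eve: component {Eve, Frank, Grace, Pia}.
That's 2 components.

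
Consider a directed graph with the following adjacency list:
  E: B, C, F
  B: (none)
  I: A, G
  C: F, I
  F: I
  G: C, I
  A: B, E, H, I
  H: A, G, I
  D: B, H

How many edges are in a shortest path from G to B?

Distance 0: G.
Distance 1: C, I.
Distance 2: A, F.
Distance 3: B, E, H — contains B.

3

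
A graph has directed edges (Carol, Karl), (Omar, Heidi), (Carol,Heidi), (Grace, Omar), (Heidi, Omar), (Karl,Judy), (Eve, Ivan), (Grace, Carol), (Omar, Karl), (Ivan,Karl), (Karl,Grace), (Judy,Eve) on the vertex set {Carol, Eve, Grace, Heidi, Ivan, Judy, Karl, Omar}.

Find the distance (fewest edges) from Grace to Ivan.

5

Distance 0: Grace.
Distance 1: Carol, Omar.
Distance 2: Heidi, Karl.
Distance 3: Judy.
Distance 4: Eve.
Distance 5: Ivan — contains Ivan.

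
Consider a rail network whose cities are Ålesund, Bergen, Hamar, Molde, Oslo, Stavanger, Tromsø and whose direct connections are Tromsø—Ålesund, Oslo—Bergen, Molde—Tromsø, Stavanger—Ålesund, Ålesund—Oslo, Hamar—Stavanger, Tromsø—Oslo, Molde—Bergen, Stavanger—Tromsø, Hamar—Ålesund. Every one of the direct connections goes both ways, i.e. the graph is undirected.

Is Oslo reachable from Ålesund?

Explore from Ålesund.
Distance 1: reach Hamar, Oslo, Stavanger, Tromsø.
Found Oslo.

Yes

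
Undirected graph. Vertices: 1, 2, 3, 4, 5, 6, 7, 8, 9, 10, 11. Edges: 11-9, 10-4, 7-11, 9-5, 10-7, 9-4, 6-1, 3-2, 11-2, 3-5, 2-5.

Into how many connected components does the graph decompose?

From 1: component {1, 6}.
From 2: component {2, 3, 4, 5, 7, 9, 10, 11}.
From 8: component {8}.
That's 3 components.

3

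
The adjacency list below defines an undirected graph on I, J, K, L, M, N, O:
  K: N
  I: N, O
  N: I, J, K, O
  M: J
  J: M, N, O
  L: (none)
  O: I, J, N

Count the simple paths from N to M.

3

N–I–O–J–M
N–J–M
N–O–J–M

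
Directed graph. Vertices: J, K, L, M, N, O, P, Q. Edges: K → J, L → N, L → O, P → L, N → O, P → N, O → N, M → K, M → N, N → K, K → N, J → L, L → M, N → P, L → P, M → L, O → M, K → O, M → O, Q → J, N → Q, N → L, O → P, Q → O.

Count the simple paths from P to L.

P→L
P→N→K→J→L
P→N→K→O→M→L
P→N→L
P→N→O→M→K→J→L
P→N→O→M→L
P→N→Q→J→L
P→N→Q→O→M→K→J→L
P→N→Q→O→M→L

9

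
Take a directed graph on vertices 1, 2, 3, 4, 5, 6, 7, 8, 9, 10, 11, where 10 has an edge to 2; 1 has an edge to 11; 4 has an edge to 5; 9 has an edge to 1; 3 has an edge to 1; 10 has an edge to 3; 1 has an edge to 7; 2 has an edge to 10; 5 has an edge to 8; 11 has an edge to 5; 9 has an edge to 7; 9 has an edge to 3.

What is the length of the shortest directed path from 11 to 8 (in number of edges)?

2

Distance 0: 11.
Distance 1: 5.
Distance 2: 8 — contains 8.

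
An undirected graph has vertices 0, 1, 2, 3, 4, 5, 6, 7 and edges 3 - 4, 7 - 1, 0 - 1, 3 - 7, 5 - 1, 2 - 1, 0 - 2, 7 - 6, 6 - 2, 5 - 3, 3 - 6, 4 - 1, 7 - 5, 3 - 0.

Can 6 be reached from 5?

Yes

Explore from 5.
Distance 1: reach 1, 3, 7.
Distance 2: reach 0, 2, 4, 6.
Found 6.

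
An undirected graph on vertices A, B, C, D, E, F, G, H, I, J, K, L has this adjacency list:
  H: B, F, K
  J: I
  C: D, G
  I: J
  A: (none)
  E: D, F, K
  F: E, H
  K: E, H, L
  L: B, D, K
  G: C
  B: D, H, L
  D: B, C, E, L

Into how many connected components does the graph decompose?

From A: component {A}.
From B: component {B, C, D, E, F, G, H, K, L}.
From I: component {I, J}.
That's 3 components.

3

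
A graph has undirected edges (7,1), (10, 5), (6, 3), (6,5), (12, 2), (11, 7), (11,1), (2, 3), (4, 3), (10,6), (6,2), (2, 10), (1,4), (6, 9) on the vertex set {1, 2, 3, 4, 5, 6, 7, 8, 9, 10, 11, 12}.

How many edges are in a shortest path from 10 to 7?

Distance 0: 10.
Distance 1: 2, 5, 6.
Distance 2: 3, 9, 12.
Distance 3: 4.
Distance 4: 1.
Distance 5: 7, 11 — contains 7.

5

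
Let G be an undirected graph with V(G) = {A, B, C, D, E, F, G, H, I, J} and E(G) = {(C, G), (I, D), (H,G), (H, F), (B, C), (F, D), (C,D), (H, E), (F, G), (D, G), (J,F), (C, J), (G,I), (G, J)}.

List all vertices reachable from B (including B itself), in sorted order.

Start at B.
Its neighbours: C.
Then their neighbours: D, G, J.
Then next layer: F, H, I.
Then next layer: E.
Nothing further is reachable.

B, C, D, E, F, G, H, I, J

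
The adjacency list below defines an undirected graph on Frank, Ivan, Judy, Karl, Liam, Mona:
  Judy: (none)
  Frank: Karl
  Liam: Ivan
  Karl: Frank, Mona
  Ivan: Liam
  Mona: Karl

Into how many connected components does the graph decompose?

3

From Frank: component {Frank, Karl, Mona}.
From Ivan: component {Ivan, Liam}.
From Judy: component {Judy}.
That's 3 components.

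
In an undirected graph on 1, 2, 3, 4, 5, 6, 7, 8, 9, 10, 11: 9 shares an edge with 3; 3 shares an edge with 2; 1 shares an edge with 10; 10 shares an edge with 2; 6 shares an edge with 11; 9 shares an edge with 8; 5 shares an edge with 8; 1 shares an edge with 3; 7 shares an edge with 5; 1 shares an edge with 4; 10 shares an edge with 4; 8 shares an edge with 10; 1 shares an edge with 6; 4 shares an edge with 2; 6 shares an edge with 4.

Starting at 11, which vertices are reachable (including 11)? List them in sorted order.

1, 2, 3, 4, 5, 6, 7, 8, 9, 10, 11

Start at 11.
Its neighbours: 6.
Then their neighbours: 1, 4.
Then next layer: 2, 3, 10.
Then next layer: 8, 9.
Then next layer: 5.
Then next layer: 7.
Every vertex is now reached.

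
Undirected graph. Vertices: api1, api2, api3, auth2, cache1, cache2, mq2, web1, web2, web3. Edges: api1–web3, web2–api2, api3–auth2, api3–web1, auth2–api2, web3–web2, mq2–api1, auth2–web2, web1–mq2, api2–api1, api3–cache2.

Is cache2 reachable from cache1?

No

cache1 has no edges, so nothing is reachable from it.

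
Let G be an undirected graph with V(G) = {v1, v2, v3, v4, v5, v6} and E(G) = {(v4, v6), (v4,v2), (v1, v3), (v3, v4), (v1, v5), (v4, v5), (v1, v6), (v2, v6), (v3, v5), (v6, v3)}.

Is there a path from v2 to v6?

Explore from v2.
Distance 1: reach v4, v6.
Found v6.

Yes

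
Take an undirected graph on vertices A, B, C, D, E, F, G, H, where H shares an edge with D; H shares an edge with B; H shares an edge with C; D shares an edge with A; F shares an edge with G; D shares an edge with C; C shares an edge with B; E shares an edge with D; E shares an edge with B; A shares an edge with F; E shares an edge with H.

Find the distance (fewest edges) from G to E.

Distance 0: G.
Distance 1: F.
Distance 2: A.
Distance 3: D.
Distance 4: C, E, H — contains E.

4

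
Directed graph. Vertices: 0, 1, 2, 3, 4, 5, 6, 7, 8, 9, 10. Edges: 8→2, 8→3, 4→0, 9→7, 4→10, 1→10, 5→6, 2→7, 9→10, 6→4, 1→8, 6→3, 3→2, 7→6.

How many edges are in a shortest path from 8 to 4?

Distance 0: 8.
Distance 1: 2, 3.
Distance 2: 7.
Distance 3: 6.
Distance 4: 4 — contains 4.

4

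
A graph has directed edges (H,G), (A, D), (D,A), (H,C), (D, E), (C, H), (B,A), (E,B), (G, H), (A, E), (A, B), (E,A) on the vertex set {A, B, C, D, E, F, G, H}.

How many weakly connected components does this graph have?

From A: component {A, B, D, E}.
From C: component {C, G, H}.
From F: component {F}.
That's 3 components.

3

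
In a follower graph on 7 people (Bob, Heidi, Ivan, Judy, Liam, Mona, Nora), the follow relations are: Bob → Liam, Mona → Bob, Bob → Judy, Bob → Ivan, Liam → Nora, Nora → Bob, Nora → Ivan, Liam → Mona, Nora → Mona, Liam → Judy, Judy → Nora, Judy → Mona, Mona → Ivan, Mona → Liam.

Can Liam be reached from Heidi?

No

Heidi has no outgoing edges, so nothing is reachable from it.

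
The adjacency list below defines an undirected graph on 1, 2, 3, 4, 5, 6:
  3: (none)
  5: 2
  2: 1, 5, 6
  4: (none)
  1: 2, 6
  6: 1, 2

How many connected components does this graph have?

From 1: component {1, 2, 5, 6}.
From 3: component {3}.
From 4: component {4}.
That's 3 components.

3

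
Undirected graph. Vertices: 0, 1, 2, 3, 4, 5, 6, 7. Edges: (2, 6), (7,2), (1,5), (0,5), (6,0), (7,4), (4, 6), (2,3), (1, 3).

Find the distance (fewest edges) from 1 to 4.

Distance 0: 1.
Distance 1: 3, 5.
Distance 2: 0, 2.
Distance 3: 6, 7.
Distance 4: 4 — contains 4.

4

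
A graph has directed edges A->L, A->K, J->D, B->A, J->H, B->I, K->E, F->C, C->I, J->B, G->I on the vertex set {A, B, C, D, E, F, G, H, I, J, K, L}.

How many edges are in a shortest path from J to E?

Distance 0: J.
Distance 1: B, D, H.
Distance 2: A, I.
Distance 3: K, L.
Distance 4: E — contains E.

4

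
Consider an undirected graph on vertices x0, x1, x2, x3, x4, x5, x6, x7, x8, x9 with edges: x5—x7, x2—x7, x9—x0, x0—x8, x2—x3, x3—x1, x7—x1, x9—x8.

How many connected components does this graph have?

From x0: component {x0, x8, x9}.
From x1: component {x1, x2, x3, x5, x7}.
From x4: component {x4}.
From x6: component {x6}.
That's 4 components.

4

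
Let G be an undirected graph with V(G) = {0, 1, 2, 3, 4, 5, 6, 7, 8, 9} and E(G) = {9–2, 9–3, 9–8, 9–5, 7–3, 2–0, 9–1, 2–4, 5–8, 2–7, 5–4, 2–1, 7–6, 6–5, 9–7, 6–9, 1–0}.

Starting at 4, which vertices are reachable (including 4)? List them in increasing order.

0, 1, 2, 3, 4, 5, 6, 7, 8, 9

Start at 4.
Its neighbours: 2, 5.
Then their neighbours: 0, 1, 6, 7, 8, 9.
Then next layer: 3.
Every vertex is now reached.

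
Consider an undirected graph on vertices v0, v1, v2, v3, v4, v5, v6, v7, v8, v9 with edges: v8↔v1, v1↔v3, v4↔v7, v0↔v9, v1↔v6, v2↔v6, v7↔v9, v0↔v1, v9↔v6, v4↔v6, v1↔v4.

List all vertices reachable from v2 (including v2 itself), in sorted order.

Start at v2.
Its neighbours: v6.
Then their neighbours: v1, v4, v9.
Then next layer: v0, v3, v7, v8.
Nothing further is reachable.

v0, v1, v2, v3, v4, v6, v7, v8, v9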